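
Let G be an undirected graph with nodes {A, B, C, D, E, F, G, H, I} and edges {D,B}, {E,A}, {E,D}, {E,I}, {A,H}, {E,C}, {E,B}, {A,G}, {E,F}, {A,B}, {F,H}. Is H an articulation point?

Deleting H leaves 1 component (was 1) (its neighbors A, F remain connected to each other), so H is not a cut vertex.

No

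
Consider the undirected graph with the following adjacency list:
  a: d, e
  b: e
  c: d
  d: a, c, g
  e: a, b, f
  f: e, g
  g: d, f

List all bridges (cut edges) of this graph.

The edges on the cycle g-d-a-e-f-g are not bridges since each lies on that cycle.
But removing d-c disconnects d from c; removing e-b disconnects e from b — these are bridges.

b-e, c-d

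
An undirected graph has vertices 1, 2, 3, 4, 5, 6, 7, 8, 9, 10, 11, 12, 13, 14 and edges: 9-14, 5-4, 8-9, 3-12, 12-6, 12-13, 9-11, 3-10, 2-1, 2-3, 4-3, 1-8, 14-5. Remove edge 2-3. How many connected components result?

2

2 and 3 are still connected via 2-1-8-9-14-5-4-3, so the component count stays at 2.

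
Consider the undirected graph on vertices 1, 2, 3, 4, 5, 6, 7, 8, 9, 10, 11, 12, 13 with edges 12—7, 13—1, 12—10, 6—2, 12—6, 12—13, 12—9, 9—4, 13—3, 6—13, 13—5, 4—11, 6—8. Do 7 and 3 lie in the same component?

From 7 we can reach 1, 2, 3, 4, 5, 6, 7, 8, 9, 10, 11, 12, 13, which includes 3.

Yes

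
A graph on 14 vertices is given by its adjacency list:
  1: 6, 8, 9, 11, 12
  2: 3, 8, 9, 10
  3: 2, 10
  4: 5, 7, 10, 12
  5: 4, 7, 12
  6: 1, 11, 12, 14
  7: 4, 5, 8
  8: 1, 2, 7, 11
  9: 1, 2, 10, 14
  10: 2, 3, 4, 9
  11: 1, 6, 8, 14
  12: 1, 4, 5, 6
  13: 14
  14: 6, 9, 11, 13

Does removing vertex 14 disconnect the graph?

Yes

Deleting 14 raises the number of components from 1 to 2, so 14 is a cut vertex.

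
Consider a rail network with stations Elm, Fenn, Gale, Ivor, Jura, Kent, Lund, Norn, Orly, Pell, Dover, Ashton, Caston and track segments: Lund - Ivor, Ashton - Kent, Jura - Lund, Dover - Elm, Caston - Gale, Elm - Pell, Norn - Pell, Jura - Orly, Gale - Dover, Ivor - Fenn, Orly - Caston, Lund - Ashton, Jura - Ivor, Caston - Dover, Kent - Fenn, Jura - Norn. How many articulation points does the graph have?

Removing Jura increases the component count from 1 to 2, so Jura is a cut vertex.
By contrast removing Dover leaves 1 component; it is not a cut vertex. No other vertex is a cut vertex either.

1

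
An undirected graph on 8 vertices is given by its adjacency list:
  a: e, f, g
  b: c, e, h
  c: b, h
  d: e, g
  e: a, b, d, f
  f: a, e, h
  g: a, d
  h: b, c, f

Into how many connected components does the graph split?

1

Starting from a we can reach a, b, c, d, e, f, g, h. That is one component of size 8.
Total: 1 component.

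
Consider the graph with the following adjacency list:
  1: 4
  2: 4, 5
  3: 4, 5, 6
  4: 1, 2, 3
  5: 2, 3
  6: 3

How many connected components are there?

1

Starting from 1 we can reach 1, 2, 3, 4, 5, 6. That is one component of size 6.
Total: 1 component.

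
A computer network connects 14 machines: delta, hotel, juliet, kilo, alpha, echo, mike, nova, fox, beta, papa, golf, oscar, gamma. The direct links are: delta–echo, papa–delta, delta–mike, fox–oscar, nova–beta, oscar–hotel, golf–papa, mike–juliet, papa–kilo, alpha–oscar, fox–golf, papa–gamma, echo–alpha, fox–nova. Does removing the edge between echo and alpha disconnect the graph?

No

After removing echo–alpha, the path echo-delta-papa-golf-fox-oscar-alpha still connects them, so the edge is not a bridge.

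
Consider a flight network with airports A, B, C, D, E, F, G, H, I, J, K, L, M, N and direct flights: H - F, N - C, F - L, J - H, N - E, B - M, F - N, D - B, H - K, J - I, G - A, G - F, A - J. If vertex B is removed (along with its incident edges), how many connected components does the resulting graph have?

3

With B gone, the remaining components are: {D}; {M}; {A, C, E, F, G, H, I, J, K, L, N}.
That is 3 components.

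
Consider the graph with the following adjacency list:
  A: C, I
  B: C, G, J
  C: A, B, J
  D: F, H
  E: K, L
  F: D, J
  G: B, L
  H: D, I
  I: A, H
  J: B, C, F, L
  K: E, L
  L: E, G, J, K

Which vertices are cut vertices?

L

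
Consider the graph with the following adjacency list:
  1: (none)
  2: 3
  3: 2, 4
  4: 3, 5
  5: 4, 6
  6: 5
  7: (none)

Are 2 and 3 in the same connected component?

Yes

From 2 we can reach 2, 3, 4, 5, 6, which includes 3.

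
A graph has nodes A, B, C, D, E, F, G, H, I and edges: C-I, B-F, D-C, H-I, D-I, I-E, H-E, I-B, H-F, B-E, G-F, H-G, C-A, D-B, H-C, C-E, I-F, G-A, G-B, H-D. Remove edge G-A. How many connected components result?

G and A are still connected via G-H-C-A, so the component count stays at 1.

1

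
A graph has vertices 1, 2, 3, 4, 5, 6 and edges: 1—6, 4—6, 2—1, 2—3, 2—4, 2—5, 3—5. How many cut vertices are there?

Removing 2 increases the component count from 1 to 2, so 2 is a cut vertex.
By contrast removing 3 leaves 1 component; it is not a cut vertex. No other vertex is a cut vertex either.

1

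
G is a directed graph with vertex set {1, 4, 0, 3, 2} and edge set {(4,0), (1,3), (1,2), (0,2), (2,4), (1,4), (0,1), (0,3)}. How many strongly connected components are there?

{0, 1, 2, 4} are all mutually reachable — one SCC of size 4.
{3} is an SCC by itself.
That gives 2 strongly connected components.

2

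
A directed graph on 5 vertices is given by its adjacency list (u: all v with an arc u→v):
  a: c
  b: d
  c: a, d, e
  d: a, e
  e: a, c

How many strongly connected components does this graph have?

2

{a, c, d, e} are all mutually reachable — one SCC of size 4.
{b} is an SCC by itself.
That gives 2 strongly connected components.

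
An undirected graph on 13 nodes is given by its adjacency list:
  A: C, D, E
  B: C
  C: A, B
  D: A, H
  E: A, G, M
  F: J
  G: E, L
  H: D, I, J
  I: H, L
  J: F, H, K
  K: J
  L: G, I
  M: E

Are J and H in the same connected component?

From J we can reach A, B, C, D, E, F, G, H, I, J, K, L, M, which includes H.

Yes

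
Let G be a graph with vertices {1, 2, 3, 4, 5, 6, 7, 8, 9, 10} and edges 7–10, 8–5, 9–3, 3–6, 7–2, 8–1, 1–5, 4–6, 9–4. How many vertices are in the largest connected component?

4

Starting from 1 we can reach 1, 5, 8. That is one component of size 3.
Starting from 2 we can reach 2, 7, 10. That is one component of size 3.
Starting from 3 we can reach 3, 4, 6, 9. That is one component of size 4.
The largest has 4 vertices.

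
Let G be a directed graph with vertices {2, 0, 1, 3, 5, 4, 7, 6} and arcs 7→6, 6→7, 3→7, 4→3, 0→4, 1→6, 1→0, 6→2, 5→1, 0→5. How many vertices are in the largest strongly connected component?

3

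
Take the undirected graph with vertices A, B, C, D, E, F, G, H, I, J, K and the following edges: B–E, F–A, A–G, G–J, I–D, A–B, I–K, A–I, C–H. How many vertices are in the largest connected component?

Starting from C we can reach C, H. That is one component of size 2.
Starting from A we can reach A, B, D, E, F, G, I, J, K. That is one component of size 9.
The largest has 9 vertices.

9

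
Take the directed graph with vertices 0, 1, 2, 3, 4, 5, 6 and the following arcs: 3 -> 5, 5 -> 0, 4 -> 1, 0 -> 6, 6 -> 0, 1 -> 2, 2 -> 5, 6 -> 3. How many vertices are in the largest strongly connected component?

{0, 3, 5, 6} are all mutually reachable — one SCC of size 4.
{1} is an SCC by itself.
{2} is an SCC by itself.
{4} is an SCC by itself.
The largest has 4 vertices.

4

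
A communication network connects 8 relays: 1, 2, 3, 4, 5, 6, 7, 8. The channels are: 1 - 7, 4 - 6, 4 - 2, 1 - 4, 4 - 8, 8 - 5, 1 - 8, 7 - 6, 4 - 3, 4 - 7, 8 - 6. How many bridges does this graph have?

The edges on the cycle 1-4-8-6-7-1 are not bridges since each lies on that cycle.
But removing 2 - 4 disconnects 2 from 4; removing 8 - 5 disconnects 8 from 5; removing 3 - 4 disconnects 3 from 4 — these are bridges.
That makes 3 bridges.

3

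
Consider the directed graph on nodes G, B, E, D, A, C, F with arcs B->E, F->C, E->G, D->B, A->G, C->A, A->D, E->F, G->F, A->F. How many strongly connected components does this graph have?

1

{A, B, C, D, E, F, G} are all mutually reachable — one SCC of size 7.
That gives 1 strongly connected component.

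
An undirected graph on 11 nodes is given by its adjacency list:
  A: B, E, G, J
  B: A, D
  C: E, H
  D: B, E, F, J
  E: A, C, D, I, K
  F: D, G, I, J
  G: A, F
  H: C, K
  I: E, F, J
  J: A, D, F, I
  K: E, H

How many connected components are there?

Starting from A we can reach A, B, C, D, E, F, G, H, I, J, K. That is one component of size 11.
Total: 1 component.

1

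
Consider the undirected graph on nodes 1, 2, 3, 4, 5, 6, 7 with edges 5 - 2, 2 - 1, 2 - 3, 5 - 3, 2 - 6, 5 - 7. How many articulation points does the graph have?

Removing 2 increases the component count from 2 to 4, so 2 is a cut vertex.
Removing 5 increases the component count from 2 to 3, so 5 is a cut vertex.
By contrast removing 6 leaves 2 components; it is not a cut vertex. No other vertex is a cut vertex either.

2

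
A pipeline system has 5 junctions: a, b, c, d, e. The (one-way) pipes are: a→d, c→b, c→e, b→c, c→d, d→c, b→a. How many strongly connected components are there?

2

{a, b, c, d} are all mutually reachable — one SCC of size 4.
{e} is an SCC by itself.
That gives 2 strongly connected components.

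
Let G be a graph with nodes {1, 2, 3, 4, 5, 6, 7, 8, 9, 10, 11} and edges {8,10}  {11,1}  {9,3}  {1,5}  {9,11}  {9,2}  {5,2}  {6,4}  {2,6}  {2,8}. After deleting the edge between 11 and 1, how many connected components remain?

11 and 1 are still connected via 11-9-2-5-1, so the component count stays at 2.

2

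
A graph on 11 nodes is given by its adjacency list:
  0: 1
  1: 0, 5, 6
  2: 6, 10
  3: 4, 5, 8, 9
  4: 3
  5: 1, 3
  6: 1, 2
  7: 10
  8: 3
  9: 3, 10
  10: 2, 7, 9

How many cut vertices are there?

3

Removing 1 increases the component count from 1 to 2, so 1 is a cut vertex.
Removing 3 increases the component count from 1 to 3, so 3 is a cut vertex.
Removing 10 increases the component count from 1 to 2, so 10 is a cut vertex.
By contrast removing 2 leaves 1 component; it is not a cut vertex. No other vertex is a cut vertex either.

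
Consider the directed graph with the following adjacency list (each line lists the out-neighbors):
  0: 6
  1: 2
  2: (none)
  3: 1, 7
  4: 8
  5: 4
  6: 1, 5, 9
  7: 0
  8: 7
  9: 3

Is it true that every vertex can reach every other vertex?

No

There is no directed path from 2 to 1, so the graph is not strongly connected.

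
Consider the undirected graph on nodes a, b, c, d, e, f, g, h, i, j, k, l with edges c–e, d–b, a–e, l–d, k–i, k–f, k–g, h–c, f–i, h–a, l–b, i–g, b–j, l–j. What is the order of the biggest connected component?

Starting from a we can reach a, c, e, h. That is one component of size 4.
Starting from b we can reach b, d, j, l. That is one component of size 4.
Starting from f we can reach f, g, i, k. That is one component of size 4.
The largest has 4 vertices.

4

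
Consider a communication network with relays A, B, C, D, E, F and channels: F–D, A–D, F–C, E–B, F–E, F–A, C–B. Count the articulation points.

Removing F increases the component count from 1 to 2, so F is a cut vertex.
By contrast removing C leaves 1 component; it is not a cut vertex. No other vertex is a cut vertex either.

1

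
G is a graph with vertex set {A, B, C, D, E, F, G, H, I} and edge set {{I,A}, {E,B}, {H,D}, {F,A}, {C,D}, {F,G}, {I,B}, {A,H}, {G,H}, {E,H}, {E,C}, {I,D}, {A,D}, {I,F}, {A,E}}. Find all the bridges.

none

The edges on the cycle I-F-G-H-A-I are not bridges since each lies on that cycle.
Every edge lies on some cycle, so there are no bridges.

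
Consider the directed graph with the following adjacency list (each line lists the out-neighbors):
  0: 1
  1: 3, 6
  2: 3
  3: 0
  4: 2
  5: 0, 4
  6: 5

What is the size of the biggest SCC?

{0, 1, 2, 3, 4, 5, 6} are all mutually reachable — one SCC of size 7.
The largest has 7 vertices.

7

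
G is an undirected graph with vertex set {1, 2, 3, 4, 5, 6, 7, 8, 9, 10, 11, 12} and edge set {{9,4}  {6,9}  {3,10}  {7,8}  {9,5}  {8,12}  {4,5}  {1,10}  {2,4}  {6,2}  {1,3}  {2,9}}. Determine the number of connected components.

4

11 is isolated — a component by itself.
Starting from 7 we can reach 7, 8, 12. That is one component of size 3.
Starting from 1 we can reach 1, 3, 10. That is one component of size 3.
Starting from 2 we can reach 2, 4, 5, 6, 9. That is one component of size 5.
Total: 4 components.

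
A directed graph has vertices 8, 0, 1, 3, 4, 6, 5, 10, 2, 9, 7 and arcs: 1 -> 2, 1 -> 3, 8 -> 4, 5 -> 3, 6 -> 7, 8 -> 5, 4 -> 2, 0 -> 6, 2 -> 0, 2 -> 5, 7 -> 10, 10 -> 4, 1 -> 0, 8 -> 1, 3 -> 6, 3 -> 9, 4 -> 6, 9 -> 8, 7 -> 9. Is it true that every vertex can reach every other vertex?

Yes

From 9 we can reach every vertex (0, 1, 2, 3, 4, 5, 6, 7, 8, 9, 10), and every vertex can reach 9 (0, 1, 2, 3, 4, 5, 6, 7, 8, 9, 10). So the whole graph is one strongly connected component.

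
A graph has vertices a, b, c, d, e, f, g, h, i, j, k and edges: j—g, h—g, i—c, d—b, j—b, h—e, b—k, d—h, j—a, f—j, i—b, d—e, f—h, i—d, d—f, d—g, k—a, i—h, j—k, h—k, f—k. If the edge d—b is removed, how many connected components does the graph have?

d and b are still connected via d-i-b, so the component count stays at 1.

1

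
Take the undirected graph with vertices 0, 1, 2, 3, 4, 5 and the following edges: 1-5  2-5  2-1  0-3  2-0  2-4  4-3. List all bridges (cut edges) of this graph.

The edges on the cycle 2-1-5-2 are not bridges since each lies on that cycle.
Every edge lies on some cycle, so there are no bridges.

none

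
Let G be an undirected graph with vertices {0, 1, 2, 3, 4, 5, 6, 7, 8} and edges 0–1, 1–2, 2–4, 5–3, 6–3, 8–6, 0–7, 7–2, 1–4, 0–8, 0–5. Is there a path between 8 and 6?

Yes

From 8 we can reach 0, 1, 2, 3, 4, 5, 6, 7, 8, which includes 6.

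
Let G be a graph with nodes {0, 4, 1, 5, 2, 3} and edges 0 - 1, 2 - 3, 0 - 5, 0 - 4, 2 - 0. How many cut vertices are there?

2

Removing 0 increases the component count from 1 to 4, so 0 is a cut vertex.
Removing 2 increases the component count from 1 to 2, so 2 is a cut vertex.
By contrast removing 4 leaves 1 component; it is not a cut vertex. No other vertex is a cut vertex either.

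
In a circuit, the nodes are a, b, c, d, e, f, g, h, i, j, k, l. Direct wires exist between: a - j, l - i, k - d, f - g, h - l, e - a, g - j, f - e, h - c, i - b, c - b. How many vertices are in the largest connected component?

Starting from d we can reach d, k. That is one component of size 2.
Starting from a we can reach a, e, f, g, j. That is one component of size 5.
Starting from b we can reach b, c, h, i, l. That is one component of size 5.
The largest has 5 vertices.

5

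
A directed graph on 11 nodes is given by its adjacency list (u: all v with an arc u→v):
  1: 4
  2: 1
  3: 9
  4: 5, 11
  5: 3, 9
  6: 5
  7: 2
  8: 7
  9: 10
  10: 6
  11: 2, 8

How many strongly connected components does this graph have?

{1, 2, 4, 7, 8, 11} are all mutually reachable — one SCC of size 6.
{3, 5, 6, 9, 10} are all mutually reachable — one SCC of size 5.
That gives 2 strongly connected components.

2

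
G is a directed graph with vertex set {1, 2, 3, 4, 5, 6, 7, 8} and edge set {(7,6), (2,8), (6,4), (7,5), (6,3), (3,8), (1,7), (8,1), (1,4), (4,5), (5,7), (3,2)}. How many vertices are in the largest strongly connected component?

8

{1, 2, 3, 4, 5, 6, 7, 8} are all mutually reachable — one SCC of size 8.
The largest has 8 vertices.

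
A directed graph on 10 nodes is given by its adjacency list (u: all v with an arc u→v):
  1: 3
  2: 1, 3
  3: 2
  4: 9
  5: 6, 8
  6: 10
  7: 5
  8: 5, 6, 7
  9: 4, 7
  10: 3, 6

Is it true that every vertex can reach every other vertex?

No

There is no directed path from 8 to 9, so the graph is not strongly connected.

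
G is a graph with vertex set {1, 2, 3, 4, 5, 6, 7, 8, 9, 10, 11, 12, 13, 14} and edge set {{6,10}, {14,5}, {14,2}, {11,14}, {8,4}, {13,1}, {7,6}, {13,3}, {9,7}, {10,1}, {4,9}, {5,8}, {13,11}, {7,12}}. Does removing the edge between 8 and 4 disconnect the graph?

No

After removing 8 - 4, the path 8-5-14-11-13-1-10-6-7-9-4 still connects them, so the edge is not a bridge.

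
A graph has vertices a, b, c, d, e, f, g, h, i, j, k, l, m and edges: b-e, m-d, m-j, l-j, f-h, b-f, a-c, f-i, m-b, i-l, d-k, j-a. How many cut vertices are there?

6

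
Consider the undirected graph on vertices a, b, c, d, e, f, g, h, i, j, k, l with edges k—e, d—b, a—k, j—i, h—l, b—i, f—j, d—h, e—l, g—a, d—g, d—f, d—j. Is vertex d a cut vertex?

Deleting d raises the number of components from 2 to 3, so d is a cut vertex.

Yes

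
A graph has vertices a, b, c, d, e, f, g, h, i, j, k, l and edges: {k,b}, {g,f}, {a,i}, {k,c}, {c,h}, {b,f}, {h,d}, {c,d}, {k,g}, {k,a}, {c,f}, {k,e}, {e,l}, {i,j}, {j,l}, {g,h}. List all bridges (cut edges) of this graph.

The edges on the cycle k-b-f-g-k are not bridges since each lies on that cycle.
Every edge lies on some cycle, so there are no bridges.

none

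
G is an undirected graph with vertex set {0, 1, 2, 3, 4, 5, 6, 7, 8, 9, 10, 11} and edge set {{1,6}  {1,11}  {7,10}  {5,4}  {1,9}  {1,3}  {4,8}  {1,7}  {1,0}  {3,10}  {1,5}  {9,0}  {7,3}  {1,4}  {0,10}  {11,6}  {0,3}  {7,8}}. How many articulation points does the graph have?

1

Removing 1 increases the component count from 2 to 3, so 1 is a cut vertex.
By contrast removing 3 leaves 2 components; it is not a cut vertex. No other vertex is a cut vertex either.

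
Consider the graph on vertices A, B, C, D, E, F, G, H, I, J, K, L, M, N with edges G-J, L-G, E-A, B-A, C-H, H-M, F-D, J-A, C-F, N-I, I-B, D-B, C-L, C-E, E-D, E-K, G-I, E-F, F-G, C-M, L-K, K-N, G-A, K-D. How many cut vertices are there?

Removing C increases the component count from 1 to 2, so C is a cut vertex.
By contrast removing D leaves 1 component; it is not a cut vertex. No other vertex is a cut vertex either.

1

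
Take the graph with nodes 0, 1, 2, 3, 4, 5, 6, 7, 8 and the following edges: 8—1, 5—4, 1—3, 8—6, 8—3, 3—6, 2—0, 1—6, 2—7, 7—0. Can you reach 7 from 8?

No

The component containing 8 is {1, 3, 6, 8}, and 7 is not in it.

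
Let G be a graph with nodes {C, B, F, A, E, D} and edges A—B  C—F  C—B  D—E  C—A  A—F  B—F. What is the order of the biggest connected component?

4

Starting from D we can reach D, E. That is one component of size 2.
Starting from A we can reach A, B, C, F. That is one component of size 4.
The largest has 4 vertices.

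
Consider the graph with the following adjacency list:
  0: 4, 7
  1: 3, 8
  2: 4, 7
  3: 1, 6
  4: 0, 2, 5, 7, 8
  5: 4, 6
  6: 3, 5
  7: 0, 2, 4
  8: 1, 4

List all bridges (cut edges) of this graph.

none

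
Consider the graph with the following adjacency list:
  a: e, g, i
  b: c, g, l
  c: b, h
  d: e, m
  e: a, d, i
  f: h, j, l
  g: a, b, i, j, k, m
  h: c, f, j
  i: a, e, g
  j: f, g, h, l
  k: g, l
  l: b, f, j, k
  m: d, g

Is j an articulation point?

No

Deleting j leaves 1 component (was 1) (its neighbors f, g, h, l remain connected to each other), so j is not a cut vertex.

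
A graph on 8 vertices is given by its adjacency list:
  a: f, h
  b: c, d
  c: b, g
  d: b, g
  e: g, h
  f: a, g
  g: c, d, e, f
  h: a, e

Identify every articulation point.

Removing g increases the component count from 1 to 2, so g is a cut vertex.
By contrast removing e leaves 1 component; it is not a cut vertex. No other vertex is a cut vertex either.

g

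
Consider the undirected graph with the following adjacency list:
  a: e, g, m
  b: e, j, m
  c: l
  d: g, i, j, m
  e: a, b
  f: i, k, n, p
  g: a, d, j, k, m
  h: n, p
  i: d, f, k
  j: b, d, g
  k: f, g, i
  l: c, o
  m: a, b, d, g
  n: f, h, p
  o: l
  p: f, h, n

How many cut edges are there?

2

The edges on the cycle f-n-h-p-f are not bridges since each lies on that cycle.
But removing o-l disconnects o from l; removing l-c disconnects l from c — these are bridges.
That makes 2 bridges.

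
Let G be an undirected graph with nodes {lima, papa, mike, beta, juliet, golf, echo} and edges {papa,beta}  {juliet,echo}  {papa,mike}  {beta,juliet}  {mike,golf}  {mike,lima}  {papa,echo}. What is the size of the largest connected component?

Starting from beta we can reach beta, echo, golf, lima, mike, papa, juliet. That is one component of size 7.
The largest has 7 vertices.

7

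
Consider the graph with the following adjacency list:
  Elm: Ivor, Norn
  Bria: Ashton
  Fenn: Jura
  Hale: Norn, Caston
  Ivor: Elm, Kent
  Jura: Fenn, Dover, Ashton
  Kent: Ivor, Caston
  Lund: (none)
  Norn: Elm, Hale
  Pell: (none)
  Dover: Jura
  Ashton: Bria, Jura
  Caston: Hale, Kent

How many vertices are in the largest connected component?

Pell is isolated — a component by itself.
Lund is isolated — a component by itself.
Starting from Bria we can reach Bria, Fenn, Jura, Dover, Ashton. That is one component of size 5.
Starting from Elm we can reach Elm, Hale, Ivor, Kent, Norn, Caston. That is one component of size 6.
The largest has 6 vertices.

6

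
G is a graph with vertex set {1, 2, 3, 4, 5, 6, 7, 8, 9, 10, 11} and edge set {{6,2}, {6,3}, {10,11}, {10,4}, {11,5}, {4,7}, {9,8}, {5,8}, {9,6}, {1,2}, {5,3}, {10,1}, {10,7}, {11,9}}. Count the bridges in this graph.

0

The edges on the cycle 10-4-7-10 are not bridges since each lies on that cycle.
Every edge lies on some cycle, so there are no bridges.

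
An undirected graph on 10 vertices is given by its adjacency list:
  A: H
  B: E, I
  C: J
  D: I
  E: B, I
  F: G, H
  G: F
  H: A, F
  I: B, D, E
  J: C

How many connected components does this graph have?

Starting from C we can reach C, J. That is one component of size 2.
Starting from B we can reach B, D, E, I. That is one component of size 4.
Starting from A we can reach A, F, G, H. That is one component of size 4.
Total: 3 components.

3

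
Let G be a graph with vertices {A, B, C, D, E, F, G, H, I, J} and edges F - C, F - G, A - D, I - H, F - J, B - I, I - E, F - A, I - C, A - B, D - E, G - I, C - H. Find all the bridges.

F-J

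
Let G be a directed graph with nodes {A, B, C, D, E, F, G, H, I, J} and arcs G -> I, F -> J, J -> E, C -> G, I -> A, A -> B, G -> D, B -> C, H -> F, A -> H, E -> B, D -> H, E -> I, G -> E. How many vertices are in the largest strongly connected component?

10

{A, B, C, D, E, F, G, H, I, J} are all mutually reachable — one SCC of size 10.
The largest has 10 vertices.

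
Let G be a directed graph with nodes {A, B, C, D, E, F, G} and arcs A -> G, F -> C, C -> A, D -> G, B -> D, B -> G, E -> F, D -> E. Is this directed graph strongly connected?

No

There is no directed path from F to B, so the graph is not strongly connected.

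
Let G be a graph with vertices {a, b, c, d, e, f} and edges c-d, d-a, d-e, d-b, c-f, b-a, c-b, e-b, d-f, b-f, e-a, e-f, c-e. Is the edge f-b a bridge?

No

After removing f-b, the path f-c-b still connects them, so the edge is not a bridge.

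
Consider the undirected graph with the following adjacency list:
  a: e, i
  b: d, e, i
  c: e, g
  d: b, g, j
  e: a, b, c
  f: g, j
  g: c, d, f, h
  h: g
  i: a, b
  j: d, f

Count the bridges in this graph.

The edges on the cycle b-e-a-i-b are not bridges since each lies on that cycle.
But removing g-h disconnects g from h — this is a bridge.

1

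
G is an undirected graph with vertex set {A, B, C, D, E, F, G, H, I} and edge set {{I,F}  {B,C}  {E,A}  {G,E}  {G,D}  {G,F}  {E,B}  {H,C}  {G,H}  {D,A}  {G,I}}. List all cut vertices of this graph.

Removing G increases the component count from 1 to 2, so G is a cut vertex.
By contrast removing E leaves 1 component; it is not a cut vertex. No other vertex is a cut vertex either.

G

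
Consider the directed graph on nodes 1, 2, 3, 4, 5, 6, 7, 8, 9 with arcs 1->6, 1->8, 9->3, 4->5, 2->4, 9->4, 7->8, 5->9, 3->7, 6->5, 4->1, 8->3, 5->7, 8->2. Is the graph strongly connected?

Yes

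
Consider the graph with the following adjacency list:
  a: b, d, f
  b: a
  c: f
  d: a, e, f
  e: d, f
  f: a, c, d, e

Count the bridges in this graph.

The edges on the cycle f-a-d-e-f are not bridges since each lies on that cycle.
But removing c-f disconnects c from f; removing a-b disconnects a from b — these are bridges.
That makes 2 bridges.

2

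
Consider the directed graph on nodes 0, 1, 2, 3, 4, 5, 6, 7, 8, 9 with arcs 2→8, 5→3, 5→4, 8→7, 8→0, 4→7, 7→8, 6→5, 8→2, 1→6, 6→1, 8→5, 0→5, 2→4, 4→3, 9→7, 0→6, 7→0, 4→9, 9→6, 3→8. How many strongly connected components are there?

1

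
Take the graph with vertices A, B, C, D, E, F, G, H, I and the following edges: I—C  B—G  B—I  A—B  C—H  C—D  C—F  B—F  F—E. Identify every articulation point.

B, C, F

Removing B increases the component count from 1 to 3, so B is a cut vertex.
Removing C increases the component count from 1 to 3, so C is a cut vertex.
Removing F increases the component count from 1 to 2, so F is a cut vertex.
By contrast removing H leaves 1 component; it is not a cut vertex. No other vertex is a cut vertex either.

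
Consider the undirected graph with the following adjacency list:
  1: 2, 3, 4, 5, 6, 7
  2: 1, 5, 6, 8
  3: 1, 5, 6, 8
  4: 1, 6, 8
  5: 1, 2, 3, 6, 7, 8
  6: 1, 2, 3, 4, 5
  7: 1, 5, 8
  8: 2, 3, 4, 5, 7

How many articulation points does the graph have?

Removing 8, for instance, still leaves 1 component. No single vertex removal increases the component count — the graph has no articulation points.

0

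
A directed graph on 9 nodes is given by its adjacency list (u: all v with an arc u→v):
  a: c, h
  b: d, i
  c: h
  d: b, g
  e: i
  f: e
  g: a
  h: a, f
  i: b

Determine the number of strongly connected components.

{a, b, c, d, e, f, g, h, i} are all mutually reachable — one SCC of size 9.
That gives 1 strongly connected component.

1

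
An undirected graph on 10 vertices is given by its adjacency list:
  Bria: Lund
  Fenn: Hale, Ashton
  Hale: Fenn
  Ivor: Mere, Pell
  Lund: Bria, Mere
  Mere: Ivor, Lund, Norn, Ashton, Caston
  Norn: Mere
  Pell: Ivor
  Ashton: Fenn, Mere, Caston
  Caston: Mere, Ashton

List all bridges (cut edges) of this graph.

The edges on the cycle Caston-Ashton-Mere-Caston are not bridges since each lies on that cycle.
But removing Ivor-Pell disconnects Ivor from Pell; removing Bria-Lund disconnects Bria from Lund; removing Mere-Ivor disconnects Mere from Ivor; removing Ashton-Fenn disconnects Ashton from Fenn — these are bridges.
In total 7 edges are bridges.

Ashton-Fenn, Bria-Lund, Fenn-Hale, Ivor-Mere, Ivor-Pell, Lund-Mere, Mere-Norn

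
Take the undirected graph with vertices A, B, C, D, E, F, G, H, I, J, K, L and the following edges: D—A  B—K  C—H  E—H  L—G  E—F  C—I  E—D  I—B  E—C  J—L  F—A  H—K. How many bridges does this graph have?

The edges on the cycle E-C-I-B-K-H-E are not bridges since each lies on that cycle.
But removing L—G disconnects L from G; removing J—L disconnects J from L — these are bridges.
That makes 2 bridges.

2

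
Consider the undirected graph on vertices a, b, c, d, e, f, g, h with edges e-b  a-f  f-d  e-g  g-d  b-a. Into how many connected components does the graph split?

3

c is isolated — a component by itself.
h is isolated — a component by itself.
Starting from a we can reach a, b, d, e, f, g. That is one component of size 6.
Total: 3 components.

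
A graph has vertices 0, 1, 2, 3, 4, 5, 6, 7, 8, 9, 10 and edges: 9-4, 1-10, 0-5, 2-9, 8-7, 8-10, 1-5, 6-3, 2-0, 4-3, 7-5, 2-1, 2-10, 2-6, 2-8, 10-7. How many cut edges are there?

0

The edges on the cycle 2-9-4-3-6-2 are not bridges since each lies on that cycle.
Every edge lies on some cycle, so there are no bridges.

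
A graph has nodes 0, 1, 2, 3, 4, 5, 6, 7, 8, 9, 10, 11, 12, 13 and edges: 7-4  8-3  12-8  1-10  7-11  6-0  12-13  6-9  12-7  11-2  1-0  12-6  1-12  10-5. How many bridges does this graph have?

10

The edges on the cycle 1-12-6-0-1 are not bridges since each lies on that cycle.
But removing 12-7 disconnects 12 from 7; removing 3-8 disconnects 3 from 8; removing 7-11 disconnects 7 from 11; removing 12-13 disconnects 12 from 13 — these are bridges.
In total 10 edges are bridges.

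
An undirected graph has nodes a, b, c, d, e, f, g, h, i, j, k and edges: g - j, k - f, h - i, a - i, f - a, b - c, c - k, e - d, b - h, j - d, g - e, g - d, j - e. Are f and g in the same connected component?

The component containing f is {a, b, c, f, h, i, k}, and g is not in it.

No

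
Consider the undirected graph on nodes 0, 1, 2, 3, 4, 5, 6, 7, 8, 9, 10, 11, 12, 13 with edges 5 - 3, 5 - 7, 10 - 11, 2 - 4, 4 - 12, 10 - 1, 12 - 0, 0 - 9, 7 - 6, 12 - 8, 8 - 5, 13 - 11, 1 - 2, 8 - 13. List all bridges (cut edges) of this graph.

0-12, 0-9, 3-5, 5-7, 5-8, 6-7

The edges on the cycle 10-1-2-4-12-8-13-11-10 are not bridges since each lies on that cycle.
But removing 5 - 3 disconnects 5 from 3; removing 0 - 9 disconnects 0 from 9; removing 0 - 12 disconnects 0 from 12; removing 7 - 6 disconnects 7 from 6 — these are bridges.
In total 6 edges are bridges.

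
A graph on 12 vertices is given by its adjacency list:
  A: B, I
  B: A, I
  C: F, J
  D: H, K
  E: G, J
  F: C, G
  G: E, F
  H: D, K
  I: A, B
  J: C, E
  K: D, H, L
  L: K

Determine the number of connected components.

3

Starting from A we can reach A, B, I. That is one component of size 3.
Starting from D we can reach D, H, K, L. That is one component of size 4.
Starting from C we can reach C, E, F, G, J. That is one component of size 5.
Total: 3 components.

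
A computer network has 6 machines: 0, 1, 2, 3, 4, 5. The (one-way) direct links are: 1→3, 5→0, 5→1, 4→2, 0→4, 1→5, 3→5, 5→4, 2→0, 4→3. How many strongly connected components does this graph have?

1

{0, 1, 2, 3, 4, 5} are all mutually reachable — one SCC of size 6.
That gives 1 strongly connected component.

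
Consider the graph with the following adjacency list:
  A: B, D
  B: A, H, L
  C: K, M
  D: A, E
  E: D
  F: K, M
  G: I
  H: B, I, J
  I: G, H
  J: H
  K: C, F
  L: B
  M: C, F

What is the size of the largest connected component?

Starting from C we can reach C, F, K, M. That is one component of size 4.
Starting from A we can reach A, B, D, E, G, H, I, J, L. That is one component of size 9.
The largest has 9 vertices.

9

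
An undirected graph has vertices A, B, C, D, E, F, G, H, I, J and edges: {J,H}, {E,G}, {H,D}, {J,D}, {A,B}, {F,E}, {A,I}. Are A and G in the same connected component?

The component containing A is {A, B, I}, and G is not in it.

No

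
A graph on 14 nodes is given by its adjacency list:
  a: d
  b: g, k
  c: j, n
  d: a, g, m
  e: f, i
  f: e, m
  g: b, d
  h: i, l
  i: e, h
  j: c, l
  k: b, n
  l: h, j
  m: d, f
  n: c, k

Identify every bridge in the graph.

The edges on the cycle n-c-j-l-h-i-e-f-m-d-g-b-k-n are not bridges since each lies on that cycle.
But removing d-a disconnects d from a — this is a bridge.

a-d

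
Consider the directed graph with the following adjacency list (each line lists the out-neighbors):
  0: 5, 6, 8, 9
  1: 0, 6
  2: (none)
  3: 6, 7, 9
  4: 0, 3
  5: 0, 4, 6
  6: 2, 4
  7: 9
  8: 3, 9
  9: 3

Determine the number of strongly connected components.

{0, 3, 4, 5, 6, 7, 8, 9} are all mutually reachable — one SCC of size 8.
{1} is an SCC by itself.
{2} is an SCC by itself.
That gives 3 strongly connected components.

3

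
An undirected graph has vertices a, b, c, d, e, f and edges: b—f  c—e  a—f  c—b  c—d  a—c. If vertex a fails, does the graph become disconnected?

Deleting a leaves 1 component (was 1) (its neighbors c, f remain connected to each other), so a is not a cut vertex.

No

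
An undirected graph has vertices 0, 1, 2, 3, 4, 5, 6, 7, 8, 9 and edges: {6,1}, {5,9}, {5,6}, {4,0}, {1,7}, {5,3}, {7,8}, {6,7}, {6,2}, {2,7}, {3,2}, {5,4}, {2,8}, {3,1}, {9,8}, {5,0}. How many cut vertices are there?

1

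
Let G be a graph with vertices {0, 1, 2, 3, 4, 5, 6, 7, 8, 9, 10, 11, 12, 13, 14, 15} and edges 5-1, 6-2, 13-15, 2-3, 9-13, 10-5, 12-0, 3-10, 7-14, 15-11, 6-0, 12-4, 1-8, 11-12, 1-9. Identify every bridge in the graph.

The edges on the cycle 6-2-3-10-5-1-9-13-15-11-12-0-6 are not bridges since each lies on that cycle.
But removing 7-14 disconnects 7 from 14; removing 8-1 disconnects 8 from 1; removing 12-4 disconnects 12 from 4 — these are bridges.

1-8, 12-4, 14-7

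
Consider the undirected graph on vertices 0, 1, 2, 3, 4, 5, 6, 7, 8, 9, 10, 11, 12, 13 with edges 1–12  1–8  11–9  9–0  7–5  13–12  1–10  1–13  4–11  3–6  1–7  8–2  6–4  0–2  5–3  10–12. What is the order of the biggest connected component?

14

Starting from 0 we can reach 0, 1, 2, 3, 4, 5, 6, 7, 8, 9, 10, 11, 12, 13. That is one component of size 14.
The largest has 14 vertices.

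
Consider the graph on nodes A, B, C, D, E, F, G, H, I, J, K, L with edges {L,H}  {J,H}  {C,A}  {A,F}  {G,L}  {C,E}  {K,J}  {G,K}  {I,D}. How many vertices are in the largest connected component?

5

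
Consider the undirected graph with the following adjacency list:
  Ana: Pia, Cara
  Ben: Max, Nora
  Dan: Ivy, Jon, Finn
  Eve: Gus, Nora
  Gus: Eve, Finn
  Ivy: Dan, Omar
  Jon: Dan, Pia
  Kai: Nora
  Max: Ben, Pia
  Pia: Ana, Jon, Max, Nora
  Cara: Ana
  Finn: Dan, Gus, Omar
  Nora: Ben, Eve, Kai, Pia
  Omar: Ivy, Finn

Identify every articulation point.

Ana, Pia, Nora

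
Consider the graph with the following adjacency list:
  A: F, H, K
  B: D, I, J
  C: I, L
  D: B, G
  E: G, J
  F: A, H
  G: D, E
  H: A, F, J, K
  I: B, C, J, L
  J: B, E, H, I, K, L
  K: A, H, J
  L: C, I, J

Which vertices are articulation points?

J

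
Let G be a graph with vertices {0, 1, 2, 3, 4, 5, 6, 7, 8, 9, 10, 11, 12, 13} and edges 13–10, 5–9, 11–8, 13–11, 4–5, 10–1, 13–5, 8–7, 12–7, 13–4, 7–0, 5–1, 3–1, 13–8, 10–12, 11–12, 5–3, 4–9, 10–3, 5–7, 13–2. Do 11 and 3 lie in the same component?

From 11 we can reach 0, 1, 2, 3, 4, 5, 7, 8, 9, 10, 11, 12, 13, which includes 3.

Yes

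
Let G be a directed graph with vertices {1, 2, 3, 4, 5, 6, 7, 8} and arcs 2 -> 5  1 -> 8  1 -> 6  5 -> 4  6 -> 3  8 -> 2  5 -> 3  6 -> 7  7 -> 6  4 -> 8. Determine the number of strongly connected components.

4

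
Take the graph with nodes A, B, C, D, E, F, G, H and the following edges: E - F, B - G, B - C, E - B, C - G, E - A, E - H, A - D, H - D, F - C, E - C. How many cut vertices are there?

Removing E increases the component count from 1 to 2, so E is a cut vertex.
By contrast removing A leaves 1 component; it is not a cut vertex. No other vertex is a cut vertex either.

1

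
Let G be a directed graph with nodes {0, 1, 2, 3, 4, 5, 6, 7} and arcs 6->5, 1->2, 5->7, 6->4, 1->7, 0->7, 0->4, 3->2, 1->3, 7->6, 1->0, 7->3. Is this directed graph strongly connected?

There is no directed path from 4 to 2, so the graph is not strongly connected.

No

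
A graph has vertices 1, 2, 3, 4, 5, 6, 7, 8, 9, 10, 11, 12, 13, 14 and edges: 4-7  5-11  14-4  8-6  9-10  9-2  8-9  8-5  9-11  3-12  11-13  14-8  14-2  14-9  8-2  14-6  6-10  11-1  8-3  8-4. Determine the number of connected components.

1

Starting from 1 we can reach 1, 2, 3, 4, 5, 6, 7, 8, 9, 10, 11, 12, 13, 14. That is one component of size 14.
Total: 1 component.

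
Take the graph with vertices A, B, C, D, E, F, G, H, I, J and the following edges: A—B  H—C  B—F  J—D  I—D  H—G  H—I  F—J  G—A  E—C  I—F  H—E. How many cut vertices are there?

1

Removing H increases the component count from 1 to 2, so H is a cut vertex.
By contrast removing A leaves 1 component; it is not a cut vertex. No other vertex is a cut vertex either.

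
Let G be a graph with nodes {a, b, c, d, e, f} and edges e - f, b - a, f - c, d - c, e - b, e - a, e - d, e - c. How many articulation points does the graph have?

Removing e increases the component count from 1 to 2, so e is a cut vertex.
By contrast removing b leaves 1 component; it is not a cut vertex. No other vertex is a cut vertex either.

1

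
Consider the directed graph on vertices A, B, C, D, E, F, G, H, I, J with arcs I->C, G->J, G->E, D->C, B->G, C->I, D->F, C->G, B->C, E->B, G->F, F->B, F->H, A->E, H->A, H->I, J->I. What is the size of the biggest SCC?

{A, B, C, E, F, G, H, I, J} are all mutually reachable — one SCC of size 9.
{D} is an SCC by itself.
The largest has 9 vertices.

9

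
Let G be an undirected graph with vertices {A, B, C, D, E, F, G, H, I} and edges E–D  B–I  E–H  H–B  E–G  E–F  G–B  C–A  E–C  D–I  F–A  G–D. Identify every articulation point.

Removing E increases the component count from 1 to 2, so E is a cut vertex.
By contrast removing F leaves 1 component; it is not a cut vertex. No other vertex is a cut vertex either.

E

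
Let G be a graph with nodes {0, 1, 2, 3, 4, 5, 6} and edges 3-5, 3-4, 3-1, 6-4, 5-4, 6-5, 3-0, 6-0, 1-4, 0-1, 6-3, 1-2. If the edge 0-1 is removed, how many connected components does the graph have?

0 and 1 are still connected via 0-3-1, so the component count stays at 1.

1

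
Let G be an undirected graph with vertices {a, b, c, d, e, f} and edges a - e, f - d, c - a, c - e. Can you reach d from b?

No

The component containing b is {b}, and d is not in it.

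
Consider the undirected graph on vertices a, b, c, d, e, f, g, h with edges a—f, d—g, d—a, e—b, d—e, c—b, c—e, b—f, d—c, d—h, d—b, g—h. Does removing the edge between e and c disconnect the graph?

After removing e—c, the path e-d-c still connects them, so the edge is not a bridge.

No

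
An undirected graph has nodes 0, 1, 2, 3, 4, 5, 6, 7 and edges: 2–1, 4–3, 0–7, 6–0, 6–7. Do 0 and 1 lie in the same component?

No

The component containing 0 is {0, 6, 7}, and 1 is not in it.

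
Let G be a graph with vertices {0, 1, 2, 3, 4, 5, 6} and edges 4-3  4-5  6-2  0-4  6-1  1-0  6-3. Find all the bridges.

2-6, 4-5

The edges on the cycle 6-1-0-4-3-6 are not bridges since each lies on that cycle.
But removing 6-2 disconnects 6 from 2; removing 4-5 disconnects 4 from 5 — these are bridges.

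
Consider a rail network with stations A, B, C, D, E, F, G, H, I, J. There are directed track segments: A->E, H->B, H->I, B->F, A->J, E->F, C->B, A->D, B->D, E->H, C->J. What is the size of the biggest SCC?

1

{B} is an SCC by itself.
{I} is an SCC by itself.
{D} is an SCC by itself.
{C} is an SCC by itself.
{G} is an SCC by itself.
(and 5 more singleton SCCs)
The largest has 1 vertex.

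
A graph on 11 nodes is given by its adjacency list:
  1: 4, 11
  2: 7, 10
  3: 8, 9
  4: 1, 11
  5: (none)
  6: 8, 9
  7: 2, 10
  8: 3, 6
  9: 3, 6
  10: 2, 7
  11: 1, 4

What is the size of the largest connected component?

4

5 is isolated — a component by itself.
Starting from 1 we can reach 1, 4, 11. That is one component of size 3.
Starting from 2 we can reach 2, 7, 10. That is one component of size 3.
Starting from 3 we can reach 3, 6, 8, 9. That is one component of size 4.
The largest has 4 vertices.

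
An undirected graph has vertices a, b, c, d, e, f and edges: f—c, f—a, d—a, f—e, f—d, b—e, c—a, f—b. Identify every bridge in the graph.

none

The edges on the cycle f-b-e-f are not bridges since each lies on that cycle.
Every edge lies on some cycle, so there are no bridges.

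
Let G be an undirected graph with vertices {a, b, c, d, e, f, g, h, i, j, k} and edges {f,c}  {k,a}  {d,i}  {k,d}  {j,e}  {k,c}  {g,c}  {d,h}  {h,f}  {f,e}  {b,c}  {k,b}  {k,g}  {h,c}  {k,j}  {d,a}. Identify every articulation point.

Removing d increases the component count from 1 to 2, so d is a cut vertex.
By contrast removing e leaves 1 component; it is not a cut vertex. No other vertex is a cut vertex either.

d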